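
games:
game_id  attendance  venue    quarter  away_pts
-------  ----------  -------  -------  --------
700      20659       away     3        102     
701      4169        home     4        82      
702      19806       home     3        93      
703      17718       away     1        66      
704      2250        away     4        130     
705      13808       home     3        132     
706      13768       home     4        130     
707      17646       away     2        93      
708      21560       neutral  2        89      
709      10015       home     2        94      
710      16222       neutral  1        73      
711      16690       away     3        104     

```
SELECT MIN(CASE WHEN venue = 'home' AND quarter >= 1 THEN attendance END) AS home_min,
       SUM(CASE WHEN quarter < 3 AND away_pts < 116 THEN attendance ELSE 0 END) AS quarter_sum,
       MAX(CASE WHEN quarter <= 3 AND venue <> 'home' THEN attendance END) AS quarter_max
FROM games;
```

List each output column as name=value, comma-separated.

[home_min: venue = 'home' AND quarter >= 1]
game_id=700: ✗
game_id=701: ✓ → 4169
game_id=702: ✓ → 19806
game_id=703: ✗
game_id=704: ✗
game_id=705: ✓ → 13808
game_id=706: ✓ → 13768
game_id=707: ✗
game_id=708: ✗
game_id=709: ✓ → 10015
game_id=710: ✗
game_id=711: ✗
home_min = MIN(4169, 19806, 13808, 13768, 10015) = 4169
—
[quarter_sum: quarter < 3 AND away_pts < 116]
game_id=700: ✗
game_id=701: ✗
game_id=702: ✗
game_id=703: ✓ → 17718
game_id=704: ✗
game_id=705: ✗
game_id=706: ✗
game_id=707: ✓ → 17646
game_id=708: ✓ → 21560
game_id=709: ✓ → 10015
game_id=710: ✓ → 16222
game_id=711: ✗
quarter_sum = 17718 + 17646 + 21560 + 10015 + 16222 = 83161
—
[quarter_max: quarter <= 3 AND venue <> 'home']
game_id=700: ✓ → 20659
game_id=701: ✗
game_id=702: ✗
game_id=703: ✓ → 17718
game_id=704: ✗
game_id=705: ✗
game_id=706: ✗
game_id=707: ✓ → 17646
game_id=708: ✓ → 21560
game_id=709: ✗
game_id=710: ✓ → 16222
game_id=711: ✓ → 16690
quarter_max = MAX(20659, 17718, 17646, 21560, 16222, 16690) = 21560

home_min=4169, quarter_sum=83161, quarter_max=21560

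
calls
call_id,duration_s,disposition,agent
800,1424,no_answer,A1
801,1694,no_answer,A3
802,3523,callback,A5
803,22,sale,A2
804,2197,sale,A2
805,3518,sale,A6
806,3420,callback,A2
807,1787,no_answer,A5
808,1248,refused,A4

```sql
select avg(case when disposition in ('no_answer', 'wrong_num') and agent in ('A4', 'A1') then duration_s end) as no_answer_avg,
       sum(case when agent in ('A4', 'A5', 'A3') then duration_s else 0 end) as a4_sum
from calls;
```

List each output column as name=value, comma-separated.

[no_answer_avg: disposition in ('no_answer', 'wrong_num') and agent in ('A4', 'A1')]
call_id=800: ✓ → 1424
call_id=801: ✗
call_id=802: ✗
call_id=803: ✗
call_id=804: ✗
call_id=805: ✗
call_id=806: ✗
call_id=807: ✗
call_id=808: ✗
no_answer_avg = 1424
—
[a4_sum: agent in ('A4', 'A5', 'A3')]
call_id=800: ✗
call_id=801: ✓ → 1694
call_id=802: ✓ → 3523
call_id=803: ✗
call_id=804: ✗
call_id=805: ✗
call_id=806: ✗
call_id=807: ✓ → 1787
call_id=808: ✓ → 1248
a4_sum = 1694 + 3523 + 1787 + 1248 = 8252

no_answer_avg=1424, a4_sum=8252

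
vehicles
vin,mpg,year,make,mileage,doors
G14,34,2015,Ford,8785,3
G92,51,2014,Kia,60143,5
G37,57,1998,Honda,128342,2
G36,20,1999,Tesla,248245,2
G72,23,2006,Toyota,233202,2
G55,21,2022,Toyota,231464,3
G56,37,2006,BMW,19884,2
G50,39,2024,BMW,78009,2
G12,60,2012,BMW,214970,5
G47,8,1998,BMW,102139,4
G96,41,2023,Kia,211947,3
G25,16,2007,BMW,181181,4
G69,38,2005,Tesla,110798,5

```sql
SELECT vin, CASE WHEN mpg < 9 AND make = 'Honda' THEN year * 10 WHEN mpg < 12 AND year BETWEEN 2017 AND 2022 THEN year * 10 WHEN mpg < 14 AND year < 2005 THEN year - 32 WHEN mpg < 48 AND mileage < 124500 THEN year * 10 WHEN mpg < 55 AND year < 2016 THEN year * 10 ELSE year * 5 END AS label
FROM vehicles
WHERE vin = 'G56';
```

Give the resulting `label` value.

vin = G56: mpg=37, year=2006, make=BMW, mileage=19884, doors=2.
mpg < 9 AND make = 'Honda' → false
mpg < 12 AND year BETWEEN 2017 AND 2022 → false
mpg < 14 AND year < 2005 → false
mpg < 48 AND mileage < 124500 → true → 20060

20060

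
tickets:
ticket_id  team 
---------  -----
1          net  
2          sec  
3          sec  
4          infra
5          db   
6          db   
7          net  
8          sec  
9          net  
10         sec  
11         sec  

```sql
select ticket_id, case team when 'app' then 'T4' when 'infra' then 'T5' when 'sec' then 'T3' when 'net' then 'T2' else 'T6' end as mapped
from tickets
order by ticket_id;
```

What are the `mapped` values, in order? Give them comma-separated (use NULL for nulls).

ticket_id=1: team='net' → T2
ticket_id=2: team='sec' → T3
ticket_id=3: team='sec' → T3
ticket_id=4: team='infra' → T5
ticket_id=5: ELSE → T6
ticket_id=6: ELSE → T6
ticket_id=7: team='net' → T2
ticket_id=8: team='sec' → T3
ticket_id=9: team='net' → T2
ticket_id=10: team='sec' → T3
ticket_id=11: team='sec' → T3

T2, T3, T3, T5, T6, T6, T2, T3, T2, T3, T3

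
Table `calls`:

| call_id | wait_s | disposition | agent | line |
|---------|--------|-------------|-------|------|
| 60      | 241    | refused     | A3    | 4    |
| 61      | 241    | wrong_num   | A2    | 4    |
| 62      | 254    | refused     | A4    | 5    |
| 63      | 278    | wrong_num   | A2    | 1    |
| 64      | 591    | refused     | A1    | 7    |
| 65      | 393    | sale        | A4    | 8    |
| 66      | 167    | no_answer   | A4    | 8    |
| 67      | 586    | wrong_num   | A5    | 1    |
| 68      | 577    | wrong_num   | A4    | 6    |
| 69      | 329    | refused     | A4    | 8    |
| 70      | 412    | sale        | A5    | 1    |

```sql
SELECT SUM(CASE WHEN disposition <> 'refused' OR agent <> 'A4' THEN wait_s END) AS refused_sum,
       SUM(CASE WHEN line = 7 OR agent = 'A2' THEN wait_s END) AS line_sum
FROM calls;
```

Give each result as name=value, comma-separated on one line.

[refused_sum: disposition <> 'refused' OR agent <> 'A4']
call_id=60: ✓ → 241
call_id=61: ✓ → 241
call_id=62: ✗
call_id=63: ✓ → 278
call_id=64: ✓ → 591
call_id=65: ✓ → 393
call_id=66: ✓ → 167
call_id=67: ✓ → 586
call_id=68: ✓ → 577
call_id=69: ✗
call_id=70: ✓ → 412
refused_sum = 241 + 241 + 278 + 591 + 393 + 167 + 586 + 577 + 412 = 3486
—
[line_sum: line = 7 OR agent = 'A2']
call_id=60: ✗
call_id=61: ✓ → 241
call_id=62: ✗
call_id=63: ✓ → 278
call_id=64: ✓ → 591
call_id=65: ✗
call_id=66: ✗
call_id=67: ✗
call_id=68: ✗
call_id=69: ✗
call_id=70: ✗
line_sum = 241 + 278 + 591 = 1110

refused_sum=3486, line_sum=1110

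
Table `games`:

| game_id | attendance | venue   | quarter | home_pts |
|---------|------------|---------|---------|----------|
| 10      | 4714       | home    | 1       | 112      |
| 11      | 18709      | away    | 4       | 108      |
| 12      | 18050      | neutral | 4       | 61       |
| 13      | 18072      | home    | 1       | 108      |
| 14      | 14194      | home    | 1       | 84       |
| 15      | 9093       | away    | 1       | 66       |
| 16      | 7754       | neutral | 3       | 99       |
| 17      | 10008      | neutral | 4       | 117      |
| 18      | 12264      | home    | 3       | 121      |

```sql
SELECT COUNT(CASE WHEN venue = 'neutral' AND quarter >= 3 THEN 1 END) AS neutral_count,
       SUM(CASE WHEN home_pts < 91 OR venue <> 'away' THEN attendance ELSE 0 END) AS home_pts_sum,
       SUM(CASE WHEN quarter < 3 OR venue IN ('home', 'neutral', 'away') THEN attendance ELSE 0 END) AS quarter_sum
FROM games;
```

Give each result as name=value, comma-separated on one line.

neutral_count=3, home_pts_sum=94149, quarter_sum=112858

[neutral_count: venue = 'neutral' AND quarter >= 3]
game_id=10: ✗
game_id=11: ✗
game_id=12: ✓ → 1
game_id=13: ✗
game_id=14: ✗
game_id=15: ✗
game_id=16: ✓ → 1
game_id=17: ✓ → 1
game_id=18: ✗
neutral_count = COUNT(1, 1, 1) = 3
—
[home_pts_sum: home_pts < 91 OR venue <> 'away']
game_id=10: ✓ → 4714
game_id=11: ✗
game_id=12: ✓ → 18050
game_id=13: ✓ → 18072
game_id=14: ✓ → 14194
game_id=15: ✓ → 9093
game_id=16: ✓ → 7754
game_id=17: ✓ → 10008
game_id=18: ✓ → 12264
home_pts_sum = 4714 + 18050 + 18072 + 14194 + 9093 + 7754 + 10008 + 12264 = 94149
—
[quarter_sum: quarter < 3 OR venue IN ('home', 'neutral', 'away')]
game_id=10: ✓ → 4714
game_id=11: ✓ → 18709
game_id=12: ✓ → 18050
game_id=13: ✓ → 18072
game_id=14: ✓ → 14194
game_id=15: ✓ → 9093
game_id=16: ✓ → 7754
game_id=17: ✓ → 10008
game_id=18: ✓ → 12264
quarter_sum = 4714 + 18709 + 18050 + 18072 + 14194 + 9093 + 7754 + 10008 + 12264 = 112858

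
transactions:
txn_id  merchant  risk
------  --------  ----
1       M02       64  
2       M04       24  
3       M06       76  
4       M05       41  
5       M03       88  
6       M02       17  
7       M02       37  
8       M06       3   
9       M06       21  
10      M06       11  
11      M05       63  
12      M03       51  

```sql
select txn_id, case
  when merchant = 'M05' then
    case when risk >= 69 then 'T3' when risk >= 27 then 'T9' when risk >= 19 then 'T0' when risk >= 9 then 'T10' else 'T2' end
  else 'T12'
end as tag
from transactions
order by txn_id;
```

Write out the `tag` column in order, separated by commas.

txn_id=1: merchant='M02' → outer ELSE → T12
txn_id=2: merchant='M04' → outer ELSE → T12
txn_id=3: merchant='M06' → outer ELSE → T12
txn_id=4: merchant='M05' → inner[risk >= 27] → T9
txn_id=5: merchant='M03' → outer ELSE → T12
txn_id=6: merchant='M02' → outer ELSE → T12
txn_id=7: merchant='M02' → outer ELSE → T12
txn_id=8: merchant='M06' → outer ELSE → T12
txn_id=9: merchant='M06' → outer ELSE → T12
txn_id=10: merchant='M06' → outer ELSE → T12
txn_id=11: merchant='M05' → inner[risk >= 27] → T9
txn_id=12: merchant='M03' → outer ELSE → T12

T12, T12, T12, T9, T12, T12, T12, T12, T12, T12, T9, T12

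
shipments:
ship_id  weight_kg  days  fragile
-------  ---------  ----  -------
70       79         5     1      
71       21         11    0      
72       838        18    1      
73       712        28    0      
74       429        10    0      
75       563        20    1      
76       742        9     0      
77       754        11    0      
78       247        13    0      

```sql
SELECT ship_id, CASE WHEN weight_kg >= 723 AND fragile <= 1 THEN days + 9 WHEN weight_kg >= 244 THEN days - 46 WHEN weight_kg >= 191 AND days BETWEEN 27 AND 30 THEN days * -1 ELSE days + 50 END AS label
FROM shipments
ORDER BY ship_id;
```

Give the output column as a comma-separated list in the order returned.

ship_id=70: ELSE → 55
ship_id=71: ELSE → 61
ship_id=72: weight_kg >= 723 AND fragile <= 1 → 27
ship_id=73: weight_kg >= 244 → -18
ship_id=74: weight_kg >= 244 → -36
ship_id=75: weight_kg >= 244 → -26
ship_id=76: weight_kg >= 723 AND fragile <= 1 → 18
ship_id=77: weight_kg >= 723 AND fragile <= 1 → 20
ship_id=78: weight_kg >= 244 → -33

55, 61, 27, -18, -36, -26, 18, 20, -33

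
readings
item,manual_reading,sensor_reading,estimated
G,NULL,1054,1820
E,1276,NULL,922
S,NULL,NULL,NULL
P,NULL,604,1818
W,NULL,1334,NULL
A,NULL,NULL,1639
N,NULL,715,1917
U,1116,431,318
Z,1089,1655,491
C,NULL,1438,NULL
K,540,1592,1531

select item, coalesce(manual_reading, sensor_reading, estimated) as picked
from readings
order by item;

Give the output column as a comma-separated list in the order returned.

1639, 1438, 1276, 1054, 540, 715, 604, NULL, 1116, 1334, 1089

item=A: manual_reading=NULL, sensor_reading=NULL, estimated=1639 → 1639
item=C: manual_reading=NULL, sensor_reading=1438 → 1438
item=E: manual_reading=1276 → 1276
item=G: manual_reading=NULL, sensor_reading=1054 → 1054
item=K: manual_reading=540 → 540
item=N: manual_reading=NULL, sensor_reading=715 → 715
item=P: manual_reading=NULL, sensor_reading=604 → 604
item=S: manual_reading=NULL, sensor_reading=NULL, estimated=NULL (all NULL) → NULL
item=U: manual_reading=1116 → 1116
item=W: manual_reading=NULL, sensor_reading=1334 → 1334
item=Z: manual_reading=1089 → 1089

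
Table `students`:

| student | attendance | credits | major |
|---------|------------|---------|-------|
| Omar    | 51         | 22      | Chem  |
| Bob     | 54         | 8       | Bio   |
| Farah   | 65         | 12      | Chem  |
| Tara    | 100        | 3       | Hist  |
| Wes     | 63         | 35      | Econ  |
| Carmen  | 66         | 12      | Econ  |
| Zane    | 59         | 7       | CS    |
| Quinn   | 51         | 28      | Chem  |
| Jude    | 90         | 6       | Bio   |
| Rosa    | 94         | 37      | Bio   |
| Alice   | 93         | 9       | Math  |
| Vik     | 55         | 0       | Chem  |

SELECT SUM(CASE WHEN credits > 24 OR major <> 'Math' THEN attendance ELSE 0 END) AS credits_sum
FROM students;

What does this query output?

748

student=Omar: ✓ → 51
student=Bob: ✓ → 54
student=Farah: ✓ → 65
student=Tara: ✓ → 100
student=Wes: ✓ → 63
student=Carmen: ✓ → 66
student=Zane: ✓ → 59
student=Quinn: ✓ → 51
student=Jude: ✓ → 90
student=Rosa: ✓ → 94
student=Alice: ✗
student=Vik: ✓ → 55
credits_sum = 51 + 54 + 65 + 100 + 63 + 66 + 59 + 51 + 90 + 94 + 55 = 748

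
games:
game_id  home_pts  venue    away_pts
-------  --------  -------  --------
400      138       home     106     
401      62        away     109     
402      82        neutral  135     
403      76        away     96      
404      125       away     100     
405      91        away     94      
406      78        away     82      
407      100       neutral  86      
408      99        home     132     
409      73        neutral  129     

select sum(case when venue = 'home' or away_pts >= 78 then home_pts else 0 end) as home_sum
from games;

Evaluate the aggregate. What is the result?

game_id=400: ✓ → 138
game_id=401: ✓ → 62
game_id=402: ✓ → 82
game_id=403: ✓ → 76
game_id=404: ✓ → 125
game_id=405: ✓ → 91
game_id=406: ✓ → 78
game_id=407: ✓ → 100
game_id=408: ✓ → 99
game_id=409: ✓ → 73
home_sum = 138 + 62 + 82 + 76 + 125 + 91 + 78 + 100 + 99 + 73 = 924

924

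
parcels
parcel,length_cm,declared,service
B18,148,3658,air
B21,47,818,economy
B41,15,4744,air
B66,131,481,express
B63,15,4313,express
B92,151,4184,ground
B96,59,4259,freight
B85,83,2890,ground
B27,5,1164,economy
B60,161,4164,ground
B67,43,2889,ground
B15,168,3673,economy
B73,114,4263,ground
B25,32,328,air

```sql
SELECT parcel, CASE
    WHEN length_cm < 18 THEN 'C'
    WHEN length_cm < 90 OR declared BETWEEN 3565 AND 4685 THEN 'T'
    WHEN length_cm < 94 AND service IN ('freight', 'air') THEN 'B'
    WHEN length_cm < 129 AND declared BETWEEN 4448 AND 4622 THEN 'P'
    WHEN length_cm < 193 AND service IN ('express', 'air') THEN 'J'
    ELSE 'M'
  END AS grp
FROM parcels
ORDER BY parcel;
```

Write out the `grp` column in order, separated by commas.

parcel=B15: length_cm < 90 OR declared BETWEEN 3565 AND 4685 → T
parcel=B18: length_cm < 90 OR declared BETWEEN 3565 AND 4685 → T
parcel=B21: length_cm < 90 OR declared BETWEEN 3565 AND 4685 → T
parcel=B25: length_cm < 90 OR declared BETWEEN 3565 AND 4685 → T
parcel=B27: length_cm < 18 → C
parcel=B41: length_cm < 18 → C
parcel=B60: length_cm < 90 OR declared BETWEEN 3565 AND 4685 → T
parcel=B63: length_cm < 18 → C
parcel=B66: length_cm < 193 AND service IN ('express', 'air') → J
parcel=B67: length_cm < 90 OR declared BETWEEN 3565 AND 4685 → T
parcel=B73: length_cm < 90 OR declared BETWEEN 3565 AND 4685 → T
parcel=B85: length_cm < 90 OR declared BETWEEN 3565 AND 4685 → T
parcel=B92: length_cm < 90 OR declared BETWEEN 3565 AND 4685 → T
parcel=B96: length_cm < 90 OR declared BETWEEN 3565 AND 4685 → T

T, T, T, T, C, C, T, C, J, T, T, T, T, T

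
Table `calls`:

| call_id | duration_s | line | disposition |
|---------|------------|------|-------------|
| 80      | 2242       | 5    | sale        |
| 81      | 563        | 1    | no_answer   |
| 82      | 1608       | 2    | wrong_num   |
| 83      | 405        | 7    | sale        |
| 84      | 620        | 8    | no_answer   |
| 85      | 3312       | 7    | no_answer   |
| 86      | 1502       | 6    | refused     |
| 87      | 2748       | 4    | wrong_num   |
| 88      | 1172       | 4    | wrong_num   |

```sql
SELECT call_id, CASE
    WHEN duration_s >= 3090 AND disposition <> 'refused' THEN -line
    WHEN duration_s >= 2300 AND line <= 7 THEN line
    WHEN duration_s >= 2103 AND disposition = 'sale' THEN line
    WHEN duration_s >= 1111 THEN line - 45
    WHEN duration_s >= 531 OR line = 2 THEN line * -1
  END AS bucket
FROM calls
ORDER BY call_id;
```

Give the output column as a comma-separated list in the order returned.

5, -1, -43, NULL, -8, -7, -39, 4, -41

call_id=80: duration_s >= 2103 AND disposition = 'sale' → 5
call_id=81: duration_s >= 531 OR line = 2 → -1
call_id=82: duration_s >= 1111 → -43
call_id=83: (no match → NULL) → NULL
call_id=84: duration_s >= 531 OR line = 2 → -8
call_id=85: duration_s >= 3090 AND disposition <> 'refused' → -7
call_id=86: duration_s >= 1111 → -39
call_id=87: duration_s >= 2300 AND line <= 7 → 4
call_id=88: duration_s >= 1111 → -41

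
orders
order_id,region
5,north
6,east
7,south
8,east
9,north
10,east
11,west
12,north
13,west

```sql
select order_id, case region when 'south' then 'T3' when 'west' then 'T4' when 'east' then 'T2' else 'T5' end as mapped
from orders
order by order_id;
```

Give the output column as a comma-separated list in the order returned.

T5, T2, T3, T2, T5, T2, T4, T5, T4

order_id=5: ELSE → T5
order_id=6: region='east' → T2
order_id=7: region='south' → T3
order_id=8: region='east' → T2
order_id=9: ELSE → T5
order_id=10: region='east' → T2
order_id=11: region='west' → T4
order_id=12: ELSE → T5
order_id=13: region='west' → T4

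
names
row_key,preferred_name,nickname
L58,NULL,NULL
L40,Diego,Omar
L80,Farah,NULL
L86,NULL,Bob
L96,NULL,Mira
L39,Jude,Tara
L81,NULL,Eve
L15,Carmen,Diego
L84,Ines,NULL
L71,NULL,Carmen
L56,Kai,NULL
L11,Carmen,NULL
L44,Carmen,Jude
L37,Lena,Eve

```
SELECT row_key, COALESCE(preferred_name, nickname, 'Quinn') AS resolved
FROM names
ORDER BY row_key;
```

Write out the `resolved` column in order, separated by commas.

row_key=L11: preferred_name=Carmen → Carmen
row_key=L15: preferred_name=Carmen → Carmen
row_key=L37: preferred_name=Lena → Lena
row_key=L39: preferred_name=Jude → Jude
row_key=L40: preferred_name=Diego → Diego
row_key=L44: preferred_name=Carmen → Carmen
row_key=L56: preferred_name=Kai → Kai
row_key=L58: preferred_name=NULL, nickname=NULL, → literal Quinn → Quinn
row_key=L71: preferred_name=NULL, nickname=Carmen → Carmen
row_key=L80: preferred_name=Farah → Farah
row_key=L81: preferred_name=NULL, nickname=Eve → Eve
row_key=L84: preferred_name=Ines → Ines
row_key=L86: preferred_name=NULL, nickname=Bob → Bob
row_key=L96: preferred_name=NULL, nickname=Mira → Mira

Carmen, Carmen, Lena, Jude, Diego, Carmen, Kai, Quinn, Carmen, Farah, Eve, Ines, Bob, Mira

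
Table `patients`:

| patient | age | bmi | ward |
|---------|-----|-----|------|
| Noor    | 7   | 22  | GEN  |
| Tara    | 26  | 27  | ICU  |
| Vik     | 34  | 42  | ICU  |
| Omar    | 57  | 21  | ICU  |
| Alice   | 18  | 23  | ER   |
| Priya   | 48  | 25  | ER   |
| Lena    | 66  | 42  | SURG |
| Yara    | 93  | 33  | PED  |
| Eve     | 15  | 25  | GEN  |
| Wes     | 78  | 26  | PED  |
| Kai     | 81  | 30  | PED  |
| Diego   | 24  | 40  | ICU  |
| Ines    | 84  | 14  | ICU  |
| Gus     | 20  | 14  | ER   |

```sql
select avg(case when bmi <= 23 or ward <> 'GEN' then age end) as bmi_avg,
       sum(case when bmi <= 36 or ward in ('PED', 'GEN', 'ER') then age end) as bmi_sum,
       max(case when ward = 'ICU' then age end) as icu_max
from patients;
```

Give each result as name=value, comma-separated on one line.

[bmi_avg: bmi <= 23 or ward <> 'GEN']
patient=Noor: ✓ → 7
patient=Tara: ✓ → 26
patient=Vik: ✓ → 34
patient=Omar: ✓ → 57
patient=Alice: ✓ → 18
patient=Priya: ✓ → 48
patient=Lena: ✓ → 66
patient=Yara: ✓ → 93
patient=Eve: ✗
patient=Wes: ✓ → 78
patient=Kai: ✓ → 81
patient=Diego: ✓ → 24
patient=Ines: ✓ → 84
patient=Gus: ✓ → 20
bmi_avg = (7 + 26 + 34 + 57 + 18 + 48 + 66 + 93 + 78 + 81 + 24 + 84 + 20) / 13 = 48.9230769231
—
[bmi_sum: bmi <= 36 or ward in ('PED', 'GEN', 'ER')]
patient=Noor: ✓ → 7
patient=Tara: ✓ → 26
patient=Vik: ✗
patient=Omar: ✓ → 57
patient=Alice: ✓ → 18
patient=Priya: ✓ → 48
patient=Lena: ✗
patient=Yara: ✓ → 93
patient=Eve: ✓ → 15
patient=Wes: ✓ → 78
patient=Kai: ✓ → 81
patient=Diego: ✗
patient=Ines: ✓ → 84
patient=Gus: ✓ → 20
bmi_sum = 7 + 26 + 57 + 18 + 48 + 93 + 15 + 78 + 81 + 84 + 20 = 527
—
[icu_max: ward = 'ICU']
patient=Noor: ✗
patient=Tara: ✓ → 26
patient=Vik: ✓ → 34
patient=Omar: ✓ → 57
patient=Alice: ✗
patient=Priya: ✗
patient=Lena: ✗
patient=Yara: ✗
patient=Eve: ✗
patient=Wes: ✗
patient=Kai: ✗
patient=Diego: ✓ → 24
patient=Ines: ✓ → 84
patient=Gus: ✗
icu_max = MAX(26, 34, 57, 24, 84) = 84

bmi_avg=48.9230769231, bmi_sum=527, icu_max=84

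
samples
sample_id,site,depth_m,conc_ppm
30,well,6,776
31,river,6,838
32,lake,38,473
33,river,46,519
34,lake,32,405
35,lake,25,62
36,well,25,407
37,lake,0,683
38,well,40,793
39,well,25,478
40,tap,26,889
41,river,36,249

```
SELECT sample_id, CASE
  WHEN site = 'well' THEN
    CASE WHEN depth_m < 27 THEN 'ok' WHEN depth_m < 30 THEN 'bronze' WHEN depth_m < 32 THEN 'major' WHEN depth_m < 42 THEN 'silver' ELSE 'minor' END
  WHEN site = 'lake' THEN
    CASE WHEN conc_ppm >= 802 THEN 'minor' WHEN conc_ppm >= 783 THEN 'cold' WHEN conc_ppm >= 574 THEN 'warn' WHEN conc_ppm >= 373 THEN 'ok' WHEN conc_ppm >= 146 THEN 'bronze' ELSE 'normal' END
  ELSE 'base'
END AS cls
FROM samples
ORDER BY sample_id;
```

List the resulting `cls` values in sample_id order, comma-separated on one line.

sample_id=30: site='well' → inner[depth_m < 27] → ok
sample_id=31: site='river' → outer ELSE → base
sample_id=32: site='lake' → inner[conc_ppm >= 373] → ok
sample_id=33: site='river' → outer ELSE → base
sample_id=34: site='lake' → inner[conc_ppm >= 373] → ok
sample_id=35: site='lake' → inner[ELSE] → normal
sample_id=36: site='well' → inner[depth_m < 27] → ok
sample_id=37: site='lake' → inner[conc_ppm >= 574] → warn
sample_id=38: site='well' → inner[depth_m < 42] → silver
sample_id=39: site='well' → inner[depth_m < 27] → ok
sample_id=40: site='tap' → outer ELSE → base
sample_id=41: site='river' → outer ELSE → base

ok, base, ok, base, ok, normal, ok, warn, silver, ok, base, base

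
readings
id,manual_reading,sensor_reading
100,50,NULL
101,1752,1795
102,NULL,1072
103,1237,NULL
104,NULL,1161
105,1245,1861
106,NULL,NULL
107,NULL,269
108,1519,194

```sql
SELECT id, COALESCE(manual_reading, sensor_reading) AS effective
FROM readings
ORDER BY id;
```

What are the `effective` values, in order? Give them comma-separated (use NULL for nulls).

id=100: manual_reading=50 → 50
id=101: manual_reading=1752 → 1752
id=102: manual_reading=NULL, sensor_reading=1072 → 1072
id=103: manual_reading=1237 → 1237
id=104: manual_reading=NULL, sensor_reading=1161 → 1161
id=105: manual_reading=1245 → 1245
id=106: manual_reading=NULL, sensor_reading=NULL (all NULL) → NULL
id=107: manual_reading=NULL, sensor_reading=269 → 269
id=108: manual_reading=1519 → 1519

50, 1752, 1072, 1237, 1161, 1245, NULL, 269, 1519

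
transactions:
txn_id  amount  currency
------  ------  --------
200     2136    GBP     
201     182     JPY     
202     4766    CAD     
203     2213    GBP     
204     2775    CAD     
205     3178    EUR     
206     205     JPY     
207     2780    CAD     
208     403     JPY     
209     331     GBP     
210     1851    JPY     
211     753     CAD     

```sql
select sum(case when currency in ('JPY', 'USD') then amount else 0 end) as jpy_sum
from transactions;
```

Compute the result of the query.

txn_id=200: ✗
txn_id=201: ✓ → 182
txn_id=202: ✗
txn_id=203: ✗
txn_id=204: ✗
txn_id=205: ✗
txn_id=206: ✓ → 205
txn_id=207: ✗
txn_id=208: ✓ → 403
txn_id=209: ✗
txn_id=210: ✓ → 1851
txn_id=211: ✗
jpy_sum = 182 + 205 + 403 + 1851 = 2641

2641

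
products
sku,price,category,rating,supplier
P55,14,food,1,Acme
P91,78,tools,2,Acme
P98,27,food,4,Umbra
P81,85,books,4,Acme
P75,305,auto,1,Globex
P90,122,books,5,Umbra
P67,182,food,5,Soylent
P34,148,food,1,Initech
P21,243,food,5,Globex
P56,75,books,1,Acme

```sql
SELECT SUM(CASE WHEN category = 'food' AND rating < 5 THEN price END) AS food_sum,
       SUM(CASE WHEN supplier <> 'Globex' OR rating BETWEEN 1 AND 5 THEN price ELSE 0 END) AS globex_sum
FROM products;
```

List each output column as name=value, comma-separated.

food_sum=189, globex_sum=1279

[food_sum: category = 'food' AND rating < 5]
sku=P55: ✓ → 14
sku=P91: ✗
sku=P98: ✓ → 27
sku=P81: ✗
sku=P75: ✗
sku=P90: ✗
sku=P67: ✗
sku=P34: ✓ → 148
sku=P21: ✗
sku=P56: ✗
food_sum = 14 + 27 + 148 = 189
—
[globex_sum: supplier <> 'Globex' OR rating BETWEEN 1 AND 5]
sku=P55: ✓ → 14
sku=P91: ✓ → 78
sku=P98: ✓ → 27
sku=P81: ✓ → 85
sku=P75: ✓ → 305
sku=P90: ✓ → 122
sku=P67: ✓ → 182
sku=P34: ✓ → 148
sku=P21: ✓ → 243
sku=P56: ✓ → 75
globex_sum = 14 + 78 + 27 + 85 + 305 + 122 + 182 + 148 + 243 + 75 = 1279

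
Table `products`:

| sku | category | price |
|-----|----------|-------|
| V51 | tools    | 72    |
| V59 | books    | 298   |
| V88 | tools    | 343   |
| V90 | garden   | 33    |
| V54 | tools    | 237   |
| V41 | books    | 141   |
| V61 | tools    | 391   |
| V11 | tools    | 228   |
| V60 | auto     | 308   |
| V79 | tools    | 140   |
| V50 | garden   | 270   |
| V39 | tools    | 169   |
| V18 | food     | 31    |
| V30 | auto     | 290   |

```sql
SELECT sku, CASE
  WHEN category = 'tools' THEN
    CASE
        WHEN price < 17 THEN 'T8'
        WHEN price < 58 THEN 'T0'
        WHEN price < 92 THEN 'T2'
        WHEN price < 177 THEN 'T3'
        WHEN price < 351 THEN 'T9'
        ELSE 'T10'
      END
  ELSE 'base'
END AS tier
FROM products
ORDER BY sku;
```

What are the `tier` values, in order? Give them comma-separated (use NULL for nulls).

sku=V11: category='tools' → inner[price < 351] → T9
sku=V18: category='food' → outer ELSE → base
sku=V30: category='auto' → outer ELSE → base
sku=V39: category='tools' → inner[price < 177] → T3
sku=V41: category='books' → outer ELSE → base
sku=V50: category='garden' → outer ELSE → base
sku=V51: category='tools' → inner[price < 92] → T2
sku=V54: category='tools' → inner[price < 351] → T9
sku=V59: category='books' → outer ELSE → base
sku=V60: category='auto' → outer ELSE → base
sku=V61: category='tools' → inner[ELSE] → T10
sku=V79: category='tools' → inner[price < 177] → T3
sku=V88: category='tools' → inner[price < 351] → T9
sku=V90: category='garden' → outer ELSE → base

T9, base, base, T3, base, base, T2, T9, base, base, T10, T3, T9, base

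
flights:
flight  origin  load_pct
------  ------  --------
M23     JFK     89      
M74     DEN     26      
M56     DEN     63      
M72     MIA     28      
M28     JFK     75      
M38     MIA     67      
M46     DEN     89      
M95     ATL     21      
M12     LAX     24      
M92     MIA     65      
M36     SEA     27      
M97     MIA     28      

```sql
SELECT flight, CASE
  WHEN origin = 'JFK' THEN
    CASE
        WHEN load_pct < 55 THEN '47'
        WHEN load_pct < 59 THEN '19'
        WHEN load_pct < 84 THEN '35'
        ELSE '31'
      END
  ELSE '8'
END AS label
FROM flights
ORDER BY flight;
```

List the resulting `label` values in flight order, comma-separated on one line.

flight=M12: origin='LAX' → outer ELSE → 8
flight=M23: origin='JFK' → inner[ELSE] → 31
flight=M28: origin='JFK' → inner[load_pct < 84] → 35
flight=M36: origin='SEA' → outer ELSE → 8
flight=M38: origin='MIA' → outer ELSE → 8
flight=M46: origin='DEN' → outer ELSE → 8
flight=M56: origin='DEN' → outer ELSE → 8
flight=M72: origin='MIA' → outer ELSE → 8
flight=M74: origin='DEN' → outer ELSE → 8
flight=M92: origin='MIA' → outer ELSE → 8
flight=M95: origin='ATL' → outer ELSE → 8
flight=M97: origin='MIA' → outer ELSE → 8

8, 31, 35, 8, 8, 8, 8, 8, 8, 8, 8, 8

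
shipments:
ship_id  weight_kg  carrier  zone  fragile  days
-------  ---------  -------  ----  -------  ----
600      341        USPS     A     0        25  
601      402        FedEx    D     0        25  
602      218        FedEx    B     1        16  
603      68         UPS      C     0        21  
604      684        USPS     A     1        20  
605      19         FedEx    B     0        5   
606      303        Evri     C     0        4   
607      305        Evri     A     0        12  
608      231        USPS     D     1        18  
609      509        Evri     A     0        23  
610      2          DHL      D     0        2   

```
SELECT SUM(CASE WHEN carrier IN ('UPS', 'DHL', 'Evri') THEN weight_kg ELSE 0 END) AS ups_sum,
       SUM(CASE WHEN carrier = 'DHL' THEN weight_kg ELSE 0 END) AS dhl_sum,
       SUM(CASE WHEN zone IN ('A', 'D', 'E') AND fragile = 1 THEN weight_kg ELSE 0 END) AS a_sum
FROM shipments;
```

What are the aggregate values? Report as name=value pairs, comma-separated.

ups_sum=1187, dhl_sum=2, a_sum=915

[ups_sum: carrier IN ('UPS', 'DHL', 'Evri')]
ship_id=600: ✗
ship_id=601: ✗
ship_id=602: ✗
ship_id=603: ✓ → 68
ship_id=604: ✗
ship_id=605: ✗
ship_id=606: ✓ → 303
ship_id=607: ✓ → 305
ship_id=608: ✗
ship_id=609: ✓ → 509
ship_id=610: ✓ → 2
ups_sum = 68 + 303 + 305 + 509 + 2 = 1187
—
[dhl_sum: carrier = 'DHL']
ship_id=600: ✗
ship_id=601: ✗
ship_id=602: ✗
ship_id=603: ✗
ship_id=604: ✗
ship_id=605: ✗
ship_id=606: ✗
ship_id=607: ✗
ship_id=608: ✗
ship_id=609: ✗
ship_id=610: ✓ → 2
dhl_sum = 2
—
[a_sum: zone IN ('A', 'D', 'E') AND fragile = 1]
ship_id=600: ✗
ship_id=601: ✗
ship_id=602: ✗
ship_id=603: ✗
ship_id=604: ✓ → 684
ship_id=605: ✗
ship_id=606: ✗
ship_id=607: ✗
ship_id=608: ✓ → 231
ship_id=609: ✗
ship_id=610: ✗
a_sum = 684 + 231 = 915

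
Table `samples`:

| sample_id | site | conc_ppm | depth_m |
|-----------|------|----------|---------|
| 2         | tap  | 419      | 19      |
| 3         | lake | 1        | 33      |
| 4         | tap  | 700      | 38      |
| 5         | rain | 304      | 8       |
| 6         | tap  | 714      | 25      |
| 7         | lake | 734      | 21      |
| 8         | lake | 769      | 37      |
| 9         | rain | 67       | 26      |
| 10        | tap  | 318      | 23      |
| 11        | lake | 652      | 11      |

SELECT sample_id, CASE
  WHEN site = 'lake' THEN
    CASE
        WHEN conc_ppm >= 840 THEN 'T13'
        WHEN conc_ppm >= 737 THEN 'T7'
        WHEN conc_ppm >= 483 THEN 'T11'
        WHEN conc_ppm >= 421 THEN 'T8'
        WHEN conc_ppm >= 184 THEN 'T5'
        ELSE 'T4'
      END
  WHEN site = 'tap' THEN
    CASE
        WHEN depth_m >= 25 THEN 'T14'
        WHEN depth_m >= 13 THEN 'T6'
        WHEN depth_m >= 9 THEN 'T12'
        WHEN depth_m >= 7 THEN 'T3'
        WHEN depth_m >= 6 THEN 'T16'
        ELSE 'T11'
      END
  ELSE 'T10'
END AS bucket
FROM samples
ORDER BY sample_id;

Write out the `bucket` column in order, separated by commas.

sample_id=2: site='tap' → inner[depth_m >= 13] → T6
sample_id=3: site='lake' → inner[ELSE] → T4
sample_id=4: site='tap' → inner[depth_m >= 25] → T14
sample_id=5: site='rain' → outer ELSE → T10
sample_id=6: site='tap' → inner[depth_m >= 25] → T14
sample_id=7: site='lake' → inner[conc_ppm >= 483] → T11
sample_id=8: site='lake' → inner[conc_ppm >= 737] → T7
sample_id=9: site='rain' → outer ELSE → T10
sample_id=10: site='tap' → inner[depth_m >= 13] → T6
sample_id=11: site='lake' → inner[conc_ppm >= 483] → T11

T6, T4, T14, T10, T14, T11, T7, T10, T6, T11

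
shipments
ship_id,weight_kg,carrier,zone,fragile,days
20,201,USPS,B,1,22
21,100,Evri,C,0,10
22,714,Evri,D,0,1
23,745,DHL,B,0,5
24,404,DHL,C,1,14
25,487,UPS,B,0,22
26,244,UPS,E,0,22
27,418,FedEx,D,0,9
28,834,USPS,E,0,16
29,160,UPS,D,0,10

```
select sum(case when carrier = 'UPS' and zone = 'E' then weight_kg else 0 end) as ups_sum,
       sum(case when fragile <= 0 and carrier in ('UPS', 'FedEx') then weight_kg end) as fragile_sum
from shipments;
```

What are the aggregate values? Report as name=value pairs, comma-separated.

[ups_sum: carrier = 'UPS' and zone = 'E']
ship_id=20: ✗
ship_id=21: ✗
ship_id=22: ✗
ship_id=23: ✗
ship_id=24: ✗
ship_id=25: ✗
ship_id=26: ✓ → 244
ship_id=27: ✗
ship_id=28: ✗
ship_id=29: ✗
ups_sum = 244
—
[fragile_sum: fragile <= 0 and carrier in ('UPS', 'FedEx')]
ship_id=20: ✗
ship_id=21: ✗
ship_id=22: ✗
ship_id=23: ✗
ship_id=24: ✗
ship_id=25: ✓ → 487
ship_id=26: ✓ → 244
ship_id=27: ✓ → 418
ship_id=28: ✗
ship_id=29: ✓ → 160
fragile_sum = 487 + 244 + 418 + 160 = 1309

ups_sum=244, fragile_sum=1309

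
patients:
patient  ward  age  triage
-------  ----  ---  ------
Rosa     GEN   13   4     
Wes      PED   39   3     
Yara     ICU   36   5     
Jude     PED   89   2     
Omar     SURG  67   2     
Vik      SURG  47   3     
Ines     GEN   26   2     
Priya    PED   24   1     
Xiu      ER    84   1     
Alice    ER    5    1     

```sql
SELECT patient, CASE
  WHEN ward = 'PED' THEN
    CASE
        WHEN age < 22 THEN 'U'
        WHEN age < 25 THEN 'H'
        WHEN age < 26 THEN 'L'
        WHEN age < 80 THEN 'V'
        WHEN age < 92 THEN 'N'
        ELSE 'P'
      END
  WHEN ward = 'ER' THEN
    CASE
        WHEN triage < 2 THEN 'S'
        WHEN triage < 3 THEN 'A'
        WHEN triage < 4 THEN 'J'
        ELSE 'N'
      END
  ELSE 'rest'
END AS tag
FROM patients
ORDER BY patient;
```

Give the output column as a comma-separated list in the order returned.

patient=Alice: ward='ER' → inner[triage < 2] → S
patient=Ines: ward='GEN' → outer ELSE → rest
patient=Jude: ward='PED' → inner[age < 92] → N
patient=Omar: ward='SURG' → outer ELSE → rest
patient=Priya: ward='PED' → inner[age < 25] → H
patient=Rosa: ward='GEN' → outer ELSE → rest
patient=Vik: ward='SURG' → outer ELSE → rest
patient=Wes: ward='PED' → inner[age < 80] → V
patient=Xiu: ward='ER' → inner[triage < 2] → S
patient=Yara: ward='ICU' → outer ELSE → rest

S, rest, N, rest, H, rest, rest, V, S, rest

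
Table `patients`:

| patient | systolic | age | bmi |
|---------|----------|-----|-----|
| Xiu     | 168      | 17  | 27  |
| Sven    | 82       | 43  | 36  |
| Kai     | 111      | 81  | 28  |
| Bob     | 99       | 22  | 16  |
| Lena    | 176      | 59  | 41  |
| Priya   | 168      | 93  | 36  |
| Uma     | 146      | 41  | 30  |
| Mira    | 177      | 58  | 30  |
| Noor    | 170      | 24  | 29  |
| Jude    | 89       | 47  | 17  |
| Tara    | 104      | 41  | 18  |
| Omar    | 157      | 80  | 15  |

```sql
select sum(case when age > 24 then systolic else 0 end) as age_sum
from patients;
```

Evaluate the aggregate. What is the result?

patient=Xiu: ✗
patient=Sven: ✓ → 82
patient=Kai: ✓ → 111
patient=Bob: ✗
patient=Lena: ✓ → 176
patient=Priya: ✓ → 168
patient=Uma: ✓ → 146
patient=Mira: ✓ → 177
patient=Noor: ✗
patient=Jude: ✓ → 89
patient=Tara: ✓ → 104
patient=Omar: ✓ → 157
age_sum = 82 + 111 + 176 + 168 + 146 + 177 + 89 + 104 + 157 = 1210

1210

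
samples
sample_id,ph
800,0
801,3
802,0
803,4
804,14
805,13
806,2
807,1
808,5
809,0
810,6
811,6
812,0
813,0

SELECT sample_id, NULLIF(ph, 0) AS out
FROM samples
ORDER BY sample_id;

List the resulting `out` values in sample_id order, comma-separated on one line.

sample_id=800: ph=0 vs 0: equal → NULL
sample_id=801: ph=3 vs 0: differ → 3
sample_id=802: ph=0 vs 0: equal → NULL
sample_id=803: ph=4 vs 0: differ → 4
sample_id=804: ph=14 vs 0: differ → 14
sample_id=805: ph=13 vs 0: differ → 13
sample_id=806: ph=2 vs 0: differ → 2
sample_id=807: ph=1 vs 0: differ → 1
sample_id=808: ph=5 vs 0: differ → 5
sample_id=809: ph=0 vs 0: equal → NULL
sample_id=810: ph=6 vs 0: differ → 6
sample_id=811: ph=6 vs 0: differ → 6
sample_id=812: ph=0 vs 0: equal → NULL
sample_id=813: ph=0 vs 0: equal → NULL

NULL, 3, NULL, 4, 14, 13, 2, 1, 5, NULL, 6, 6, NULL, NULL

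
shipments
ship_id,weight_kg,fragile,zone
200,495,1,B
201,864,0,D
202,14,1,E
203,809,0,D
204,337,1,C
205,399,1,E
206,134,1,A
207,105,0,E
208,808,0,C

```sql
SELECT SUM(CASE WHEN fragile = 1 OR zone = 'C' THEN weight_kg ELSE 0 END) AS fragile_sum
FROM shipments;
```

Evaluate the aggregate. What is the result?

2187

ship_id=200: ✓ → 495
ship_id=201: ✗
ship_id=202: ✓ → 14
ship_id=203: ✗
ship_id=204: ✓ → 337
ship_id=205: ✓ → 399
ship_id=206: ✓ → 134
ship_id=207: ✗
ship_id=208: ✓ → 808
fragile_sum = 495 + 14 + 337 + 399 + 134 + 808 = 2187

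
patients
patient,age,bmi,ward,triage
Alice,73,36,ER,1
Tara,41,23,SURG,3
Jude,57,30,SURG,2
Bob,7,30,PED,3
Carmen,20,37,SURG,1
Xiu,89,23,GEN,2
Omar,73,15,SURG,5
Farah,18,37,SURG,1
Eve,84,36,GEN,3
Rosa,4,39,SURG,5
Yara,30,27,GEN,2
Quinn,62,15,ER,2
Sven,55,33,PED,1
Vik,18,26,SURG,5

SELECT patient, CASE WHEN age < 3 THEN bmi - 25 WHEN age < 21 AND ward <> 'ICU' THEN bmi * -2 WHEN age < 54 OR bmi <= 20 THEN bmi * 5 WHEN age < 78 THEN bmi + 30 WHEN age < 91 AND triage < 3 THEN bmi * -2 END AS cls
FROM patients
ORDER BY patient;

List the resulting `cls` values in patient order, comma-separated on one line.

patient=Alice: age < 78 → 66
patient=Bob: age < 21 AND ward <> 'ICU' → -60
patient=Carmen: age < 21 AND ward <> 'ICU' → -74
patient=Eve: (no match → NULL) → NULL
patient=Farah: age < 21 AND ward <> 'ICU' → -74
patient=Jude: age < 78 → 60
patient=Omar: age < 54 OR bmi <= 20 → 75
patient=Quinn: age < 54 OR bmi <= 20 → 75
patient=Rosa: age < 21 AND ward <> 'ICU' → -78
patient=Sven: age < 78 → 63
patient=Tara: age < 54 OR bmi <= 20 → 115
patient=Vik: age < 21 AND ward <> 'ICU' → -52
patient=Xiu: age < 91 AND triage < 3 → -46
patient=Yara: age < 54 OR bmi <= 20 → 135

66, -60, -74, NULL, -74, 60, 75, 75, -78, 63, 115, -52, -46, 135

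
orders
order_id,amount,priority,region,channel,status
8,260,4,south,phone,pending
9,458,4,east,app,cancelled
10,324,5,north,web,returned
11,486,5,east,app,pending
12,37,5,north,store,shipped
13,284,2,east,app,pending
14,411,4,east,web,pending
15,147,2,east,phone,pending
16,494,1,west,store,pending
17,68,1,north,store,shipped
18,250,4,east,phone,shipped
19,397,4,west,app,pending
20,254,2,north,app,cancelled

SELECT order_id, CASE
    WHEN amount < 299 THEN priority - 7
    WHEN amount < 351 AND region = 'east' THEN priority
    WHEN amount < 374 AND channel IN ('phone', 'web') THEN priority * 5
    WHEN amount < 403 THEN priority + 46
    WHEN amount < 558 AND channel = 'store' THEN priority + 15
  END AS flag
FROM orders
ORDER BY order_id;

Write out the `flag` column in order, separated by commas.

order_id=8: amount < 299 → -3
order_id=9: (no match → NULL) → NULL
order_id=10: amount < 374 AND channel IN ('phone', 'web') → 25
order_id=11: (no match → NULL) → NULL
order_id=12: amount < 299 → -2
order_id=13: amount < 299 → -5
order_id=14: (no match → NULL) → NULL
order_id=15: amount < 299 → -5
order_id=16: amount < 558 AND channel = 'store' → 16
order_id=17: amount < 299 → -6
order_id=18: amount < 299 → -3
order_id=19: amount < 403 → 50
order_id=20: amount < 299 → -5

-3, NULL, 25, NULL, -2, -5, NULL, -5, 16, -6, -3, 50, -5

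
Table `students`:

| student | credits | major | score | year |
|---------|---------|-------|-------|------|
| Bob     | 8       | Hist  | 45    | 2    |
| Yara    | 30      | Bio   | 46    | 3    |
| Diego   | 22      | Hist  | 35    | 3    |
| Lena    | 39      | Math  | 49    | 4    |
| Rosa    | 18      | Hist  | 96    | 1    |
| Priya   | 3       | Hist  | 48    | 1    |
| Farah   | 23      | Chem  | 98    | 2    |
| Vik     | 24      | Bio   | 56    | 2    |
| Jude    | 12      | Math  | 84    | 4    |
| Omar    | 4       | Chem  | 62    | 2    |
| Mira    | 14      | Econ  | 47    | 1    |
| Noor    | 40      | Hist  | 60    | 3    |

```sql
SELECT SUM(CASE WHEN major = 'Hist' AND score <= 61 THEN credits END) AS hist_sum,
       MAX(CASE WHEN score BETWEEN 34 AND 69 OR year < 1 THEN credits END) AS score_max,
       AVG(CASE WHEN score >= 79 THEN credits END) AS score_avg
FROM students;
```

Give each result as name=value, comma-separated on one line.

[hist_sum: major = 'Hist' AND score <= 61]
student=Bob: ✓ → 8
student=Yara: ✗
student=Diego: ✓ → 22
student=Lena: ✗
student=Rosa: ✗
student=Priya: ✓ → 3
student=Farah: ✗
student=Vik: ✗
student=Jude: ✗
student=Omar: ✗
student=Mira: ✗
student=Noor: ✓ → 40
hist_sum = 8 + 22 + 3 + 40 = 73
—
[score_max: score BETWEEN 34 AND 69 OR year < 1]
student=Bob: ✓ → 8
student=Yara: ✓ → 30
student=Diego: ✓ → 22
student=Lena: ✓ → 39
student=Rosa: ✗
student=Priya: ✓ → 3
student=Farah: ✗
student=Vik: ✓ → 24
student=Jude: ✗
student=Omar: ✓ → 4
student=Mira: ✓ → 14
student=Noor: ✓ → 40
score_max = MAX(8, 30, 22, 39, 3, 24, 4, 14, 40) = 40
—
[score_avg: score >= 79]
student=Bob: ✗
student=Yara: ✗
student=Diego: ✗
student=Lena: ✗
student=Rosa: ✓ → 18
student=Priya: ✗
student=Farah: ✓ → 23
student=Vik: ✗
student=Jude: ✓ → 12
student=Omar: ✗
student=Mira: ✗
student=Noor: ✗
score_avg = (18 + 23 + 12) / 3 = 17.6666666667

hist_sum=73, score_max=40, score_avg=17.6666666667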